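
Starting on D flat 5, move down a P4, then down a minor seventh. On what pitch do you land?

B flat 3

Down a perfect fourth from Db5: Ab4 (5 semitones down).
Ab4 down a minor seventh → Bb3 (10 semitones).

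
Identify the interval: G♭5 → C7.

augmented eleventh

G to C spans four letter names (G-A-B-C), plus an octave — that makes it an eleventh of some quality.
The perfect eleventh is 17 semitones; here we have 18, one semitone wider: augmented.
(Equivalently, a compound augmented fourth: an augmented fourth plus an octave.)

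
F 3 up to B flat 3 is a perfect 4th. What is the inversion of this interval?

P5

The rule of nine gives the new number: 9 − 4 = 5, so a fourth becomes a fifth.
And perfect stays perfect under inversion, so we get a perfect fifth.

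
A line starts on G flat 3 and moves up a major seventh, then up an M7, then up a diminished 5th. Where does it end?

Gb3 up a major seventh → F4 (11 semitones).
A major seventh up from F4 is E5.
Up a diminished fifth from E5: Bb5 (6 semitones up).

B flat 5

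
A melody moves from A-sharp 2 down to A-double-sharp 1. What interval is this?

Descending from A#2 to A##1 is the same interval as ascending A##1 to A#2.
A to A is the same letter name, plus an octave: an octave.
A perfect octave would be 12 semitones; A##1 to A#2 is 11, one semitone narrower, so the interval is diminished.

d8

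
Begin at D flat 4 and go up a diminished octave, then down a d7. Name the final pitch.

Db4 up a diminished octave → Dbb5 (11 semitones).
A diminished seventh down from Dbb5 is Eb4.

E flat 4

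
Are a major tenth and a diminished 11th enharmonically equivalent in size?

A major tenth spans 16 semitones, and a diminished eleventh also spans 16 semitones — they're enharmonic.

Yes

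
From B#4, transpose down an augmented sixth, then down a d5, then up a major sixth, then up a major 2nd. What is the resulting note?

F##4

An augmented sixth down from B#4 is D4.
A diminished fifth down from D4 is G#3.
G#3 up a major sixth → E#4 (9 semitones).
E#4 up a major second → F##4 (2 semitones).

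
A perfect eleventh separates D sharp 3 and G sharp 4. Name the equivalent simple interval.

perfect 4th

Take out an octave (7 from the number): 11 − 7 = 4.
So a perfect eleventh is an octave plus a perfect fourth. The quality is unchanged.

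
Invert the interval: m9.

M7

First reduce the compound minor ninth to its simple form, a minor second.
Inverted interval numbers add to nine, so a second pairs with a seventh (2 + 7 = 9).
The quality also flips — minor becomes major — giving a major seventh.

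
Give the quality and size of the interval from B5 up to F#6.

B to F spans five letter names (B-C-D-E-F) — that makes it a fifth of some quality.
The perfect fifth spans 7 semitones, and B5 to F#6 is exactly 7 semitones — so this is a perfect fifth.

perfect 5th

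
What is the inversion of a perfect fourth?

Inverted interval numbers add to nine, so a fourth pairs with a fifth (4 + 5 = 9).
Quality inverts too: perfect stays perfect. That makes the inversion a perfect fifth.

perfect 5th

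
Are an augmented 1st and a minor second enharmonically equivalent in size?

Yes

An augmented unison spans 1 semitone, and a minor second also spans 1 semitone — they're enharmonic.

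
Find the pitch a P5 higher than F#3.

C#4

Counting five letter names up from F lands on C.
A perfect fifth is 7 semitones; 7 semitones up from F#3 gives C#4.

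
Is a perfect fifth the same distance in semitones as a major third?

No

A perfect fifth spans 7 semitones; a major third spans 4 semitones. They differ by 3.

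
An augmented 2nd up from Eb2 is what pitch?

F#2

Counting two letter names up from E lands on F.
Moving 3 semitones up from Eb2 (the size of an augmented second) reaches F#2.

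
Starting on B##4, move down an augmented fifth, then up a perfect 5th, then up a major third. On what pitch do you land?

Down an augmented fifth from B##4: E#4 (8 semitones down).
Up a perfect fifth from E#4: B#4 (7 semitones up).
B#4 up a major third → D##5 (4 semitones).

D##5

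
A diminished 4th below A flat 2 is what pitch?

Four letter names down from A: E.
A diminished fourth spans 4 semitones, so from Ab2 the target pitch is E2.

E 2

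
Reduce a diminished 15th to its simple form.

diminished octave

Subtracting seven from the interval number removes an octave: 15 − 7 = 8.
So a diminished fifteenth is an octave plus a diminished octave. The quality is unchanged.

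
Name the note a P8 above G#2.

G#3

The letter stays G (same as the start), shifted an octave up.
A perfect octave spans 12 semitones, so from G#2 the target pitch is G#3.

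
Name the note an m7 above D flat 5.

Counting seven letter names up from D lands on C.
A minor seventh spans 10 semitones, so from Db5 the target pitch is Cb6.

C flat 6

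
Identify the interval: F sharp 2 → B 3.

P11

F to B spans four letter names (F-G-A-B), plus an octave, so the interval is some kind of eleventh.
The perfect eleventh spans 17 semitones, and F#2 to B3 is exactly 17 semitones — so this is a perfect eleventh.
(Equivalently, a compound perfect fourth: a perfect fourth plus an octave.)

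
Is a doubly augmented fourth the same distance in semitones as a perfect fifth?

Yes

A doubly augmented fourth = 7 semitones = a perfect fifth; enharmonically equal.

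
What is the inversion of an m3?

Interval numbers invert to sum to nine: 3 + 6 = 9, so a third inverts to a sixth.
The quality also flips — minor becomes major — giving a major sixth.

major 6th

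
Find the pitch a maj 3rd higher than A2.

C#3

Three letter names up from A: C.
A major third spans 4 semitones, so from A2 the target pitch is C#3.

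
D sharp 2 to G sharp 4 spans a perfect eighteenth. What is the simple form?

P4

Take out 2 octaves (14 from the number): 18 − 14 = 4.
So a perfect eighteenth is 2 octaves plus a perfect fourth. The quality is unchanged.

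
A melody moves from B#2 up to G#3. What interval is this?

B to G spans six letter names (B-C-D-E-F-G), so the interval is some kind of sixth.
B#2 to G#3 is 8 semitones, a half step short of the major sixth (9), so this is minor.

m6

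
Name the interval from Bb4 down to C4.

minor seventh

Descending from Bb4 to C4 is the same interval as ascending C4 to Bb4.
C to B spans seven letter names (C-D-E-F-G-A-B), so the interval is some kind of seventh.
C4 to Bb4 is 10 semitones, a half step short of the major seventh (11), so this is minor.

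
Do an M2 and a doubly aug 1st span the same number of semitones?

A major second spans 2 semitones, and a doubly augmented unison also spans 2 semitones — they're enharmonic.

Yes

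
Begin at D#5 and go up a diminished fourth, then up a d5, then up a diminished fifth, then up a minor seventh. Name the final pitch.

Up a diminished fourth from D#5: G5 (4 semitones up).
A diminished fifth up from G5 is Db6.
Db6 up a diminished fifth → Abb6 (6 semitones).
Abb6 up a minor seventh → Gbb7 (10 semitones).

Gbb7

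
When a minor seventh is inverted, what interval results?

The rule of nine gives the new number: 9 − 7 = 2, so a seventh becomes a second.
And minor becomes major under inversion, so we get a major second.

major second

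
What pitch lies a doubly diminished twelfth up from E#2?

Five letters up from E (plus an octave) reaches B.
Moving 17 semitones up from E#2 (the size of a doubly diminished twelfth) reaches Bb3.

Bb3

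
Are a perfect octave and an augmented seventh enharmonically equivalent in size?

Yes

Both span 12 semitones: a perfect octave and an augmented seventh are the same chromatic distance.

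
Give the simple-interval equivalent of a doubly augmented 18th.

AA4

Take out 2 octaves (14 from the number): 18 − 14 = 4.
That makes a doubly augmented eighteenth a compound doubly augmented fourth — 2 octaves plus a doubly augmented fourth.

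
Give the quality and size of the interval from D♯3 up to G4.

d11

D to G spans four letter names (D-E-F-G), plus an octave — that makes it an eleventh of some quality.
The perfect eleventh is 17 semitones; here we have 16, one semitone narrower: diminished.
(Equivalently, a compound diminished fourth: a diminished fourth plus an octave.)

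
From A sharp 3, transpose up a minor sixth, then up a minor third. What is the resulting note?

Up a minor sixth from A#3: F#4 (8 semitones up).
F#4 up a minor third → A4 (3 semitones).

A 4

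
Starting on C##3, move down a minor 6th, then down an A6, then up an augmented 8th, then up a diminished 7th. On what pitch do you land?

F#3

A minor sixth down from C##3 is E##2.
An augmented sixth down from E##2 is G#1.
An augmented octave up from G#1 is G##2.
Up a diminished seventh from G##2: F#3 (9 semitones up).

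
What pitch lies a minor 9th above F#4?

Counting two letter names plus an octave up from F lands on G.
A minor ninth spans 13 semitones, so from F#4 the target pitch is G5.

G5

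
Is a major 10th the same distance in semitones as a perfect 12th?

No

A major tenth spans 16 semitones; a perfect twelfth spans 19 semitones. They differ by 3.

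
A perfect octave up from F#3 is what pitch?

F#4

An octave keeps the letter name F, an octave up from F.
A perfect octave spans 12 semitones, so from F#3 the target pitch is F#4.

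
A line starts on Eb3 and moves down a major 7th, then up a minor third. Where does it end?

Abb2

Down a major seventh from Eb3: Fb2 (11 semitones down).
A minor third up from Fb2 is Abb2.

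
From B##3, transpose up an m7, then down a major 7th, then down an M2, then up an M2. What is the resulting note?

A minor seventh up from B##3 is A##4.
Down a major seventh from A##4: B#3 (11 semitones down).
A major second down from B#3 is A#3.
Up a major second from A#3: B#3 (2 semitones up).

B#3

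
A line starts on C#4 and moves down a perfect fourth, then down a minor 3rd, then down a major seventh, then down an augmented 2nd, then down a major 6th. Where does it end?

Gb1

Down a perfect fourth from C#4: G#3 (5 semitones down).
Down a minor third from G#3: E#3 (3 semitones down).
A major seventh down from E#3 is F#2.
Down an augmented second from F#2: Eb2 (3 semitones down).
Down a major sixth from Eb2: Gb1 (9 semitones down).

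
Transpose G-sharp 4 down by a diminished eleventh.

D-double-sharp 3

The eleventh's letter: G down four letter names plus an octave → D.
A diminished eleventh is 16 semitones; 16 semitones down from G#4 gives D##3.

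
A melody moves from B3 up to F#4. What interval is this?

P5

B to F spans five letter names (B-C-D-E-F): a fifth.
The perfect fifth spans 7 semitones, and B3 to F#4 is exactly 7 semitones — so this is a perfect fifth.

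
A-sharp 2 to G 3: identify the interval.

A to G spans seven letter names (A-B-C-D-E-F-G): a seventh.
The major seventh is 11 semitones; here we have 9, two semitones narrower: diminished.

diminished seventh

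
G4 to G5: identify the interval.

G to G is the same letter name, plus an octave: an octave.
The perfect octave spans 12 semitones, and G4 to G5 is exactly 12 semitones — so this is a perfect octave.

P8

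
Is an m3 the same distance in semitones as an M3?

3 semitones (minor third) vs 4 semitones (major third): not equal.

No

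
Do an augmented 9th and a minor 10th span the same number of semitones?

Yes

An augmented ninth = 15 semitones = a minor tenth; enharmonically equal.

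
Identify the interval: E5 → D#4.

Descending from E5 to D#4 is the same interval as ascending D#4 to E5.
D to E spans two letter names (D-E), plus an octave — that makes it a ninth of some quality.
At 13 semitones, D#4→E5 falls one short of a major ninth: minor.
(Equivalently, a compound minor second: a minor second plus an octave.)

minor ninth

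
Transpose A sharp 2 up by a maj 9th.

Two letters up from A (plus an octave) reaches B.
A major ninth is 14 semitones; 14 semitones up from A#2 gives B#3.

B sharp 3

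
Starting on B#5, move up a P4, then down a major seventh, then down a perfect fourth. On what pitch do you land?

A perfect fourth up from B#5 is E#6.
A major seventh down from E#6 is F#5.
F#5 down a perfect fourth → C#5 (5 semitones).

C#5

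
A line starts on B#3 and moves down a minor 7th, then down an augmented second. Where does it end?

B2

B#3 down a minor seventh → C##3 (10 semitones).
An augmented second down from C##3 is B2.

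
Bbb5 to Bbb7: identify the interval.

B to B is the same letter name, plus 2 octaves: a fifteenth.
Counting semitones, Bbb5→Bbb7 is 24, which is the perfect fifteenth.
(Equivalently, a compound perfect octave: a perfect octave plus an octave.)

P15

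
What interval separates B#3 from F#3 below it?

augmented fourth

Descending from B#3 to F#3 is the same interval as ascending F#3 to B#3.
F to B spans four letter names (F-G-A-B), so the interval is some kind of fourth.
A perfect fourth would be 5 semitones; F#3 to B#3 is 6, one semitone wider, so the interval is augmented.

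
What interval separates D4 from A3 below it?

perfect 4th

Descending from D4 to A3 is the same interval as ascending A3 to D4.
A to D spans four letter names (A-B-C-D) — that makes it a fourth of some quality.
The perfect fourth spans 5 semitones, and A3 to D4 is exactly 5 semitones — so this is a perfect fourth.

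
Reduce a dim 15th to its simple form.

diminished 8th

Subtracting seven from the interval number removes an octave: 15 − 7 = 8.
Quality carries through unchanged, so the simple form is a diminished octave.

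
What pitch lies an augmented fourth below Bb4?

Fb4

The fourth takes the letter from B down to F.
Moving 6 semitones down from Bb4 (the size of an augmented fourth) reaches Fb4.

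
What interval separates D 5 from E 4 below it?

m7

Descending from D5 to E4 is the same interval as ascending E4 to D5.
E to D spans seven letter names (E-F-G-A-B-C-D): a seventh.
At 10 semitones, E4→D5 falls one short of a major seventh: minor.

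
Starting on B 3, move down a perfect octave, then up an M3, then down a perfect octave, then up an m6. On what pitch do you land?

B 2

A perfect octave down from B3 is B2.
Up a major third from B2: D#3 (4 semitones up).
D#3 down a perfect octave → D#2 (12 semitones).
D#2 up a minor sixth → B2 (8 semitones).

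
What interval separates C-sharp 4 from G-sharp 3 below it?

perfect fourth

Descending from C#4 to G#3 is the same interval as ascending G#3 to C#4.
G to C spans four letter names (G-A-B-C) — that makes it a fourth of some quality.
G#3 to C#4 is 5 semitones, matching the perfect fourth exactly, so the quality is perfect.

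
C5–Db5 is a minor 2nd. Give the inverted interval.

major 7th

The rule of nine gives the new number: 9 − 2 = 7, so a second becomes a seventh.
Quality inverts too: minor becomes major. That makes the inversion a major seventh.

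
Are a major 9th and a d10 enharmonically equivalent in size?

Yes

A major ninth = 14 semitones = a diminished tenth; enharmonically equal.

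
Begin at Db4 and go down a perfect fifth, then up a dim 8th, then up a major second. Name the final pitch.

Db4 down a perfect fifth → Gb3 (7 semitones).
Up a diminished octave from Gb3: Gbb4 (11 semitones up).
A major second up from Gbb4 is Abb4.

Abb4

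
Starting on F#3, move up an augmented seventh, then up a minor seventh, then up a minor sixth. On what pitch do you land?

B#5

An augmented seventh up from F#3 is E##4.
E##4 up a minor seventh → D##5 (10 semitones).
D##5 up a minor sixth → B#5 (8 semitones).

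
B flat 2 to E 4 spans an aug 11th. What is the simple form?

A4

Take out an octave (7 from the number): 11 − 7 = 4.
So an augmented eleventh is an octave plus an augmented fourth. The quality is unchanged.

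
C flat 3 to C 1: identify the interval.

d15

Descending from Cb3 to C1 is the same interval as ascending C1 to Cb3.
C to C is the same letter name, plus 2 octaves — that makes it a fifteenth of some quality.
C1 to Cb3 spans 23 semitones — one semitone narrower than the perfect fifteenth (24) — giving a diminished fifteenth.
(Equivalently, a compound diminished octave: a diminished octave plus an octave.)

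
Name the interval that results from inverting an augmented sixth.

d3

Inverted interval numbers add to nine, so a sixth pairs with a third (6 + 3 = 9).
Quality inverts too: augmented becomes diminished. That makes the inversion a diminished third.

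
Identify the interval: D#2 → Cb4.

D to C spans seven letter names (D-E-F-G-A-B-C), plus an octave, so the interval is some kind of fourteenth.
D#2 to Cb4 spans 20 semitones — three semitones narrower than the major fourteenth (23) — giving a doubly diminished fourteenth.
(Equivalently, a compound doubly diminished seventh: a doubly diminished seventh plus an octave.)

doubly diminished fourteenth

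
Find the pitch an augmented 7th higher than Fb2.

E3

Counting seven letter names up from F lands on E.
Moving 12 semitones up from Fb2 (the size of an augmented seventh) reaches E3.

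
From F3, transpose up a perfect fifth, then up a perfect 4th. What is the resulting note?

A perfect fifth up from F3 is C4.
C4 up a perfect fourth → F4 (5 semitones).

F4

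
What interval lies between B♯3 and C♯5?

B to C spans two letter names (B-C), plus an octave, so the interval is some kind of ninth.
At 13 semitones, B#3→C#5 falls one short of a major ninth: minor.
(Equivalently, a compound minor second: a minor second plus an octave.)

m9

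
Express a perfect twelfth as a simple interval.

perfect fifth

Take out an octave (7 from the number): 12 − 7 = 5.
Quality carries through unchanged, so the simple form is a perfect fifth.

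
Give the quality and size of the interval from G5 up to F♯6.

G to F spans seven letter names (G-A-B-C-D-E-F) — that makes it a seventh of some quality.
Counting semitones, G5→F#6 is 11, which is the major seventh.

major 7th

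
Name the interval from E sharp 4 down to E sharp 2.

P15

Descending from E#4 to E#2 is the same interval as ascending E#2 to E#4.
E to E is the same letter name, plus 2 octaves — that makes it a fifteenth of some quality.
The perfect fifteenth spans 24 semitones, and E#2 to E#4 is exactly 24 semitones — so this is a perfect fifteenth.
(Equivalently, a compound perfect octave: a perfect octave plus an octave.)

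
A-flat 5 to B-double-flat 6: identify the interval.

minor 9th

A to B spans two letter names (A-B), plus an octave, so the interval is some kind of ninth.
At 13 semitones, Ab5→Bbb6 falls one short of a major ninth: minor.
(Equivalently, a compound minor second: a minor second plus an octave.)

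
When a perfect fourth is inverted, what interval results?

P5

The rule of nine gives the new number: 9 − 4 = 5, so a fourth becomes a fifth.
The quality also flips — perfect stays perfect — giving a perfect fifth.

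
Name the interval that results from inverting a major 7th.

The rule of nine gives the new number: 9 − 7 = 2, so a seventh becomes a second.
And major becomes minor under inversion, so we get a minor second.

minor 2nd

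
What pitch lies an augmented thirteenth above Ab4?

Six letters up from A (plus an octave) reaches F.
Moving 22 semitones up from Ab4 (the size of an augmented thirteenth) reaches F#6.

F#6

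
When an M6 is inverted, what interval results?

m3

The rule of nine gives the new number: 9 − 6 = 3, so a sixth becomes a third.
Quality inverts too: major becomes minor. That makes the inversion a minor third.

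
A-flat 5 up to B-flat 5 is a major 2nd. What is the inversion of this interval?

Inverted interval numbers add to nine, so a second pairs with a seventh (2 + 7 = 9).
Quality inverts too: major becomes minor. That makes the inversion a minor seventh.

m7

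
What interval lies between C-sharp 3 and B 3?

m7

C to B spans seven letter names (C-D-E-F-G-A-B): a seventh.
C#3 to B3 is 10 semitones, a half step short of the major seventh (11), so this is minor.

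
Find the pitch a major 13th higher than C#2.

The thirteenth's letter: C up six letter names plus an octave → A.
A major thirteenth is 21 semitones; 21 semitones up from C#2 gives A#3.

A#3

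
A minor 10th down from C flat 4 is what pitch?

Three letters down from C (plus an octave) reaches A.
Moving 15 semitones down from Cb4 (the size of a minor tenth) reaches Ab2.

A flat 2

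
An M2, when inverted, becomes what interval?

minor 7th

Inverted interval numbers add to nine, so a second pairs with a seventh (2 + 7 = 9).
And major becomes minor under inversion, so we get a minor seventh.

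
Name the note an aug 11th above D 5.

Counting four letter names plus an octave up from D lands on G.
An augmented eleventh is 18 semitones; 18 semitones up from D5 gives G#6.

G sharp 6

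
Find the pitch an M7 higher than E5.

D#6

Counting seven letter names up from E lands on D.
Moving 11 semitones up from E5 (the size of a major seventh) reaches D#6.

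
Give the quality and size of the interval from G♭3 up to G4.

augmented octave

G to G is the same letter name, plus an octave — that makes it an octave of some quality.
Gb3 to G4 spans 13 semitones — one semitone wider than the perfect octave (12) — giving an augmented octave.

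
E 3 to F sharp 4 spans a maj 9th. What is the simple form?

M2

Each octave removed subtracts seven from the number: 9 − 7 = 2.
Quality carries through unchanged, so the simple form is a major second.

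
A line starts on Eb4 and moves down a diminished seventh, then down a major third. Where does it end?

Eb4 down a diminished seventh → F#3 (9 semitones).
F#3 down a major third → D3 (4 semitones).

D3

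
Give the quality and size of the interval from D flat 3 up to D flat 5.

P15

D to D is the same letter name, plus 2 octaves — that makes it a fifteenth of some quality.
Db3 to Db5 is 24 semitones, matching the perfect fifteenth exactly, so the quality is perfect.
(Equivalently, a compound perfect octave: a perfect octave plus an octave.)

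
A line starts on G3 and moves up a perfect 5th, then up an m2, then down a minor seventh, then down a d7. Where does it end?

Up a perfect fifth from G3: D4 (7 semitones up).
A minor second up from D4 is Eb4.
Down a minor seventh from Eb4: F3 (10 semitones down).
F3 down a diminished seventh → G#2 (9 semitones).

G#2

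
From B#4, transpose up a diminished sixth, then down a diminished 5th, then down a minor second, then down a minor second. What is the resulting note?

B#4 up a diminished sixth → G5 (7 semitones).
Down a diminished fifth from G5: C#5 (6 semitones down).
C#5 down a minor second → B#4 (1 semitone).
A minor second down from B#4 is A##4.

A##4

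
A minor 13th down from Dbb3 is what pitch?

Fb1

The thirteenth's letter: D down six letter names plus an octave → F.
A minor thirteenth is 20 semitones; 20 semitones down from Dbb3 gives Fb1.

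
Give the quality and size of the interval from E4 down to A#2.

diminished 12th

Descending from E4 to A#2 is the same interval as ascending A#2 to E4.
A to E spans five letter names (A-B-C-D-E), plus an octave, so the interval is some kind of twelfth.
A#2 to E4 spans 18 semitones — one semitone narrower than the perfect twelfth (19) — giving a diminished twelfth.
(Equivalently, a compound diminished fifth: a diminished fifth plus an octave.)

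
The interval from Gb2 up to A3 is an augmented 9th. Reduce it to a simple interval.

Subtracting seven from the interval number removes an octave: 9 − 7 = 2.
Quality carries through unchanged, so the simple form is an augmented second.

augmented second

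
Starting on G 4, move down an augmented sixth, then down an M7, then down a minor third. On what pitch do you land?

G4 down an augmented sixth → Bbb3 (10 semitones).
A major seventh down from Bbb3 is Cbb3.
Cbb3 down a minor third → Abb2 (3 semitones).

A double-flat 2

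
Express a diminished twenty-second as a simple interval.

d8

Take out 2 octaves (14 from the number): 22 − 14 = 8.
Quality carries through unchanged, so the simple form is a diminished octave.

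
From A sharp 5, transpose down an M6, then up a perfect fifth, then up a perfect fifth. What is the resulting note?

D sharp 6

A major sixth down from A#5 is C#5.
C#5 up a perfect fifth → G#5 (7 semitones).
Up a perfect fifth from G#5: D#6 (7 semitones up).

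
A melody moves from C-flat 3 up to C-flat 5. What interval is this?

perfect fifteenth

C to C is the same letter name, plus 2 octaves — that makes it a fifteenth of some quality.
Counting semitones, Cb3→Cb5 is 24, which is the perfect fifteenth.
(Equivalently, a compound perfect octave: a perfect octave plus an octave.)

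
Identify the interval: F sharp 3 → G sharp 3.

F to G spans two letter names (F-G), so the interval is some kind of second.
Counting semitones, F#3→G#3 is 2, which is the major second.

major second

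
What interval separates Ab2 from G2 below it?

Descending from Ab2 to G2 is the same interval as ascending G2 to Ab2.
G to A spans two letter names (G-A): a second.
At 1 semitone, G2→Ab2 falls one short of a major second: minor.

minor second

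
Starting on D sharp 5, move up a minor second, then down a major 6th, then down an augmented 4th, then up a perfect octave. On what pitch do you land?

D#5 up a minor second → E5 (1 semitone).
Down a major sixth from E5: G4 (9 semitones down).
Down an augmented fourth from G4: Db4 (6 semitones down).
A perfect octave up from Db4 is Db5.

D flat 5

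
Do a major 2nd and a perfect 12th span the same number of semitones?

A major second is 2 semitones but a perfect twelfth is 19 semitones — different sizes.

No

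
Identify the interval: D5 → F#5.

major 3rd

D to F spans three letter names (D-E-F), so the interval is some kind of third.
The major third spans 4 semitones, and D5 to F#5 is exactly 4 semitones — so this is a major third.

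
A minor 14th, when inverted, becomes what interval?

major 2nd

First reduce the compound minor fourteenth to its simple form, a minor seventh.
Inverted interval numbers add to nine, so a seventh pairs with a second (7 + 2 = 9).
Quality inverts too: minor becomes major. That makes the inversion a major second.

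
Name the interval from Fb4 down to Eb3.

Descending from Fb4 to Eb3 is the same interval as ascending Eb3 to Fb4.
E to F spans two letter names (E-F), plus an octave: a ninth.
Eb3 to Fb4 is 13 semitones, a half step short of the major ninth (14), so this is minor.
(Equivalently, a compound minor second: a minor second plus an octave.)

minor 9th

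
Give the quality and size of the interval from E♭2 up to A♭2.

P4

E to A spans four letter names (E-F-G-A): a fourth.
Eb2 to Ab2 is 5 semitones, matching the perfect fourth exactly, so the quality is perfect.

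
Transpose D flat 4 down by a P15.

D flat 2

A fifteenth keeps the letter name D, two octaves down from D.
A perfect fifteenth spans 24 semitones, so from Db4 the target pitch is Db2.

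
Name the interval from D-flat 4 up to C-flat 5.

D to C spans seven letter names (D-E-F-G-A-B-C) — that makes it a seventh of some quality.
A major seventh would be 11 semitones, but Db4 to Cb5 is 10 — one semitone narrower, making it a minor seventh.

minor 7th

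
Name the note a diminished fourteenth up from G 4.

F-flat 6

Seven letters up from G (plus an octave) reaches F.
A diminished fourteenth is 21 semitones; 21 semitones up from G4 gives Fb6.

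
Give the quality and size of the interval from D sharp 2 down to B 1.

Descending from D#2 to B1 is the same interval as ascending B1 to D#2.
B to D spans three letter names (B-C-D): a third.
Counting semitones, B1→D#2 is 4, which is the major third.

major 3rd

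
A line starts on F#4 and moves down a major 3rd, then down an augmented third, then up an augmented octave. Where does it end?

A major third down from F#4 is D4.
D4 down an augmented third → Bbb3 (5 semitones).
Bbb3 up an augmented octave → Bb4 (13 semitones).

Bb4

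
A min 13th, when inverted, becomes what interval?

major 3rd

First reduce the compound minor thirteenth to its simple form, a minor sixth.
The rule of nine gives the new number: 9 − 6 = 3, so a sixth becomes a third.
And minor becomes major under inversion, so we get a major third.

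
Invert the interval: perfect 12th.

perfect fourth

First reduce the compound perfect twelfth to its simple form, a perfect fifth.
Interval numbers invert to sum to nine: 5 + 4 = 9, so a fifth inverts to a fourth.
The quality also flips — perfect stays perfect — giving a perfect fourth.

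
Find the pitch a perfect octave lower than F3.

For an octave the letter name doesn't change: still F, an octave down.
Moving 12 semitones down from F3 (the size of a perfect octave) reaches F2.

F2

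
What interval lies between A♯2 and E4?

A to E spans five letter names (A-B-C-D-E), plus an octave — that makes it a twelfth of some quality.
A perfect twelfth would be 19 semitones; A#2 to E4 is 18, one semitone narrower, so the interval is diminished.
(Equivalently, a compound diminished fifth: a diminished fifth plus an octave.)

diminished twelfth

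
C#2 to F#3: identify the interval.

P11

C to F spans four letter names (C-D-E-F), plus an octave: an eleventh.
The perfect eleventh spans 17 semitones, and C#2 to F#3 is exactly 17 semitones — so this is a perfect eleventh.
(Equivalently, a compound perfect fourth: a perfect fourth plus an octave.)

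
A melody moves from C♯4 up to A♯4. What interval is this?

major sixth

C to A spans six letter names (C-D-E-F-G-A): a sixth.
C#4 to A#4 is 9 semitones, matching the major sixth exactly, so the quality is major.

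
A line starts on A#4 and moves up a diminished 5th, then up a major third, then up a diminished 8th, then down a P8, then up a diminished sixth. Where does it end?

Up a diminished fifth from A#4: E5 (6 semitones up).
A major third up from E5 is G#5.
Up a diminished octave from G#5: G6 (11 semitones up).
Down a perfect octave from G6: G5 (12 semitones down).
G5 up a diminished sixth → Ebb6 (7 semitones).

Ebb6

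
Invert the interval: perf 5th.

The rule of nine gives the new number: 9 − 5 = 4, so a fifth becomes a fourth.
And perfect stays perfect under inversion, so we get a perfect fourth.

perfect fourth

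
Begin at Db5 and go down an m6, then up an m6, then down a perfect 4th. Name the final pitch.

Db5 down a minor sixth → F4 (8 semitones).
Up a minor sixth from F4: Db5 (8 semitones up).
A perfect fourth down from Db5 is Ab4.

Ab4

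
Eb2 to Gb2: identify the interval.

minor third

E to G spans three letter names (E-F-G), so the interval is some kind of third.
At 3 semitones, Eb2→Gb2 falls one short of a major third: minor.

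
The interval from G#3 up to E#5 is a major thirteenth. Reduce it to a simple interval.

major sixth

Take out an octave (7 from the number): 13 − 7 = 6.
So a major thirteenth is an octave plus a major sixth. The quality is unchanged.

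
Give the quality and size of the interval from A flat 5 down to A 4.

d8

Descending from Ab5 to A4 is the same interval as ascending A4 to Ab5.
A to A is the same letter name, plus an octave — that makes it an octave of some quality.
The perfect octave is 12 semitones; here we have 11, one semitone narrower: diminished.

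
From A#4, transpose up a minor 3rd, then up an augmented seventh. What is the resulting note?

A minor third up from A#4 is C#5.
Up an augmented seventh from C#5: B##5 (12 semitones up).

B##5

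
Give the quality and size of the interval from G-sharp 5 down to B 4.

Descending from G#5 to B4 is the same interval as ascending B4 to G#5.
B to G spans six letter names (B-C-D-E-F-G): a sixth.
Counting semitones, B4→G#5 is 9, which is the major sixth.

major 6th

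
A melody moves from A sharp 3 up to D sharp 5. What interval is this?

perfect 11th

A to D spans four letter names (A-B-C-D), plus an octave — that makes it an eleventh of some quality.
Counting semitones, A#3→D#5 is 17, which is the perfect eleventh.
(Equivalently, a compound perfect fourth: a perfect fourth plus an octave.)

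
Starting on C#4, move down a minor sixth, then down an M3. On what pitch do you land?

C#4 down a minor sixth → E#3 (8 semitones).
A major third down from E#3 is C#3.

C#3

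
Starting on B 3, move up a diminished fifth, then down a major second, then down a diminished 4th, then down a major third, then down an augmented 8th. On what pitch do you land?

Up a diminished fifth from B3: F4 (6 semitones up).
Down a major second from F4: Eb4 (2 semitones down).
Down a diminished fourth from Eb4: B3 (4 semitones down).
A major third down from B3 is G3.
Down an augmented octave from G3: Gb2 (13 semitones down).

G flat 2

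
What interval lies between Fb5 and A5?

A3

F to A spans three letter names (F-G-A), so the interval is some kind of third.
Fb5 to A5 spans 5 semitones — one semitone wider than the major third (4) — giving an augmented third.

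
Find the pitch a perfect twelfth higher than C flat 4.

Counting five letter names plus an octave up from C lands on G.
Moving 19 semitones up from Cb4 (the size of a perfect twelfth) reaches Gb5.

G flat 5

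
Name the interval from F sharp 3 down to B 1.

Descending from F#3 to B1 is the same interval as ascending B1 to F#3.
B to F spans five letter names (B-C-D-E-F), plus an octave, so the interval is some kind of twelfth.
The perfect twelfth spans 19 semitones, and B1 to F#3 is exactly 19 semitones — so this is a perfect twelfth.
(Equivalently, a compound perfect fifth: a perfect fifth plus an octave.)

perfect 12th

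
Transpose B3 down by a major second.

A3

Counting two letter names down from B lands on A.
Moving 2 semitones down from B3 (the size of a major second) reaches A3.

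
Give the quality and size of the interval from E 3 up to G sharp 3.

major third

E to G spans three letter names (E-F-G): a third.
The major third spans 4 semitones, and E3 to G#3 is exactly 4 semitones — so this is a major third.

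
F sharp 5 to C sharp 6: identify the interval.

F to C spans five letter names (F-G-A-B-C), so the interval is some kind of fifth.
Counting semitones, F#5→C#6 is 7, which is the perfect fifth.

perfect 5th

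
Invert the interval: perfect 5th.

perfect fourth

Interval numbers invert to sum to nine: 5 + 4 = 9, so a fifth inverts to a fourth.
Quality inverts too: perfect stays perfect. That makes the inversion a perfect fourth.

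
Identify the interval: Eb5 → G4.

minor sixth

Descending from Eb5 to G4 is the same interval as ascending G4 to Eb5.
G to E spans six letter names (G-A-B-C-D-E), so the interval is some kind of sixth.
A major sixth would be 9 semitones, but G4 to Eb5 is 8 — one semitone narrower, making it a minor sixth.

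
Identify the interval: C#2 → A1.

M3

Descending from C#2 to A1 is the same interval as ascending A1 to C#2.
A to C spans three letter names (A-B-C): a third.
The major third spans 4 semitones, and A1 to C#2 is exactly 4 semitones — so this is a major third.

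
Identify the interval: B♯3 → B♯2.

Descending from B#3 to B#2 is the same interval as ascending B#2 to B#3.
B to B is the same letter name, plus an octave — that makes it an octave of some quality.
B#2 to B#3 is 12 semitones, matching the perfect octave exactly, so the quality is perfect.

perfect octave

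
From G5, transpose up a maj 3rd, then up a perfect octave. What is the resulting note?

Up a major third from G5: B5 (4 semitones up).
Up a perfect octave from B5: B6 (12 semitones up).

B6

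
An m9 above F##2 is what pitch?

G#3

Two letters up from F (plus an octave) reaches G.
A minor ninth is 13 semitones; 13 semitones up from F##2 gives G#3.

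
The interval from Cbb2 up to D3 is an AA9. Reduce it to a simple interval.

doubly augmented second

Each octave removed subtracts seven from the number: 9 − 7 = 2.
That makes a doubly augmented ninth a compound doubly augmented second — an octave plus a doubly augmented second.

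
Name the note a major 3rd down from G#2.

Counting three letter names down from G lands on E.
A major third spans 4 semitones, so from G#2 the target pitch is E2.

E2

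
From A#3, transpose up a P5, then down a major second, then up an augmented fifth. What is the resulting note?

A##4

A perfect fifth up from A#3 is E#4.
A major second down from E#4 is D#4.
D#4 up an augmented fifth → A##4 (8 semitones).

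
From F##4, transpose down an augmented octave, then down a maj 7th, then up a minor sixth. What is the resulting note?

Eb3

An augmented octave down from F##4 is F#3.
F#3 down a major seventh → G2 (11 semitones).
A minor sixth up from G2 is Eb3.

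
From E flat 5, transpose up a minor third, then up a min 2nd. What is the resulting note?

A double-flat 5

Up a minor third from Eb5: Gb5 (3 semitones up).
A minor second up from Gb5 is Abb5.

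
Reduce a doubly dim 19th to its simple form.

Take out 2 octaves (14 from the number): 19 − 14 = 5.
So a doubly diminished nineteenth is 2 octaves plus a doubly diminished fifth. The quality is unchanged.

dd5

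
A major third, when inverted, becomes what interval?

minor sixth

The rule of nine gives the new number: 9 − 3 = 6, so a third becomes a sixth.
And major becomes minor under inversion, so we get a minor sixth.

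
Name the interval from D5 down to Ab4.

augmented fourth

Descending from D5 to Ab4 is the same interval as ascending Ab4 to D5.
A to D spans four letter names (A-B-C-D): a fourth.
A perfect fourth would be 5 semitones; Ab4 to D5 is 6, one semitone wider, so the interval is augmented.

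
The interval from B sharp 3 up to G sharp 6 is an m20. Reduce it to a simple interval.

Subtracting seven from the interval number removes an octave: 20 − 14 = 6.
So a minor twentieth is 2 octaves plus a minor sixth. The quality is unchanged.

m6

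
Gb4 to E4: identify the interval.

diminished third

Descending from Gb4 to E4 is the same interval as ascending E4 to Gb4.
E to G spans three letter names (E-F-G), so the interval is some kind of third.
The major third is 4 semitones; here we have 2, two semitones narrower: diminished.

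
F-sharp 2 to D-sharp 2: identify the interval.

minor third

Descending from F#2 to D#2 is the same interval as ascending D#2 to F#2.
D to F spans three letter names (D-E-F) — that makes it a third of some quality.
D#2 to F#2 is 3 semitones, a half step short of the major third (4), so this is minor.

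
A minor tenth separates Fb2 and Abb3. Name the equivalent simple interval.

Each octave removed subtracts seven from the number: 10 − 7 = 3.
Quality carries through unchanged, so the simple form is a minor third.

minor 3rd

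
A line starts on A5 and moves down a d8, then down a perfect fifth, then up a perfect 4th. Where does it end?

G#4

A5 down a diminished octave → A#4 (11 semitones).
A perfect fifth down from A#4 is D#4.
D#4 up a perfect fourth → G#4 (5 semitones).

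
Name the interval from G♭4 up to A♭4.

major 2nd

G to A spans two letter names (G-A) — that makes it a second of some quality.
The major second spans 2 semitones, and Gb4 to Ab4 is exactly 2 semitones — so this is a major second.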